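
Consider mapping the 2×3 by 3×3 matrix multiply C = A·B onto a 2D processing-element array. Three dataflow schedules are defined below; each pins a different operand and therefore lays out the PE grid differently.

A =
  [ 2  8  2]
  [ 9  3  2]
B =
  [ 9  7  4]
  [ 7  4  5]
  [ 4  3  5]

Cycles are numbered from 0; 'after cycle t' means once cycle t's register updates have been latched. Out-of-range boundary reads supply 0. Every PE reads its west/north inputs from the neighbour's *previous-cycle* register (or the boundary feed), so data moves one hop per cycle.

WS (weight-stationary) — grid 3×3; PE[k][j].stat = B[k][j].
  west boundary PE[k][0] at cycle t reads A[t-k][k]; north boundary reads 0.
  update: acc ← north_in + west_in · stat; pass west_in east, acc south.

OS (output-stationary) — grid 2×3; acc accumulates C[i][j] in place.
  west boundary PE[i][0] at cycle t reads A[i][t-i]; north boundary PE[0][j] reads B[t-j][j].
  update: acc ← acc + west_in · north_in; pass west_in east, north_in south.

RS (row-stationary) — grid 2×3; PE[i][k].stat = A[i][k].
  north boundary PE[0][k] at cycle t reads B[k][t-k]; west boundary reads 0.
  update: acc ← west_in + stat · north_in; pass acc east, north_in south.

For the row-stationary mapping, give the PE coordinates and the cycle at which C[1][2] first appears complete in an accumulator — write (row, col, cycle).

RS: C[1][2] accumulates in PE[1][2]:
  t=0 PE[1][2]: acc=0 h=0 v=0
  t=1 PE[1][2]: acc=0 h=0 v=0
  t=2 PE[1][2]: acc=0 h=0 v=0
  t=3 PE[1][2]: acc=110 h=110 v=4
  t=4 PE[1][2]: acc=81 h=81 v=3
  t=5 PE[1][2]: acc=61 h=61 v=5

(row, col, cycle) = (1, 2, 5)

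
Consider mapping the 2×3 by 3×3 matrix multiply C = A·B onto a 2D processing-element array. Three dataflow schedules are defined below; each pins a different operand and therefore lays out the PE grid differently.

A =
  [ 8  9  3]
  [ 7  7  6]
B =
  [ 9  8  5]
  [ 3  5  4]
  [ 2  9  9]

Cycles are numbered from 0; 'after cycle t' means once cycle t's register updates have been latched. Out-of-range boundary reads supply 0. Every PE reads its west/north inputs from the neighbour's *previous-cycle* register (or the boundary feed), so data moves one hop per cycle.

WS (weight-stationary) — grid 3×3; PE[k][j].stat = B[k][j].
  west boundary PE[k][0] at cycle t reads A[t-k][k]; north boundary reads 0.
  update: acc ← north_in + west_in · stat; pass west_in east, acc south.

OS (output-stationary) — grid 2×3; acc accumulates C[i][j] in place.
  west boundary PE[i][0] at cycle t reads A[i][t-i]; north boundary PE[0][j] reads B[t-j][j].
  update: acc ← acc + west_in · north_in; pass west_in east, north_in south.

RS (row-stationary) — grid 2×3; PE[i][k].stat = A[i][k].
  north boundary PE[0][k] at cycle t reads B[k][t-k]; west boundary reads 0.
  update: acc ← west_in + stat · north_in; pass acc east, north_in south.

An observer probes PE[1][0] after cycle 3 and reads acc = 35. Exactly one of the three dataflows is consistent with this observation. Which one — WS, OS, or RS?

dataflow = RS

— WS: 3×3; PE[1][0] trace:
  t=0 PE[1][0]: acc=0 h=0 v=0
  t=1 PE[1][0]: acc=99 h=9 v=99
  t=2 PE[1][0]: acc=84 h=7 v=84
  t=3 PE[1][0]: acc=0 h=0 v=0
— OS: 2×3; PE[1][0] trace:
  t=0 PE[1][0]: acc=0 h=0 v=0
  t=1 PE[1][0]: acc=63 h=7 v=9
  t=2 PE[1][0]: acc=84 h=7 v=3
  t=3 PE[1][0]: acc=96 h=6 v=2
— RS: 2×3; PE[1][0] trace:
  t=0 PE[1][0]: acc=0 h=0 v=0
  t=1 PE[1][0]: acc=63 h=63 v=9
  t=2 PE[1][0]: acc=56 h=56 v=8
  t=3 PE[1][0]: acc=35 h=35 v=5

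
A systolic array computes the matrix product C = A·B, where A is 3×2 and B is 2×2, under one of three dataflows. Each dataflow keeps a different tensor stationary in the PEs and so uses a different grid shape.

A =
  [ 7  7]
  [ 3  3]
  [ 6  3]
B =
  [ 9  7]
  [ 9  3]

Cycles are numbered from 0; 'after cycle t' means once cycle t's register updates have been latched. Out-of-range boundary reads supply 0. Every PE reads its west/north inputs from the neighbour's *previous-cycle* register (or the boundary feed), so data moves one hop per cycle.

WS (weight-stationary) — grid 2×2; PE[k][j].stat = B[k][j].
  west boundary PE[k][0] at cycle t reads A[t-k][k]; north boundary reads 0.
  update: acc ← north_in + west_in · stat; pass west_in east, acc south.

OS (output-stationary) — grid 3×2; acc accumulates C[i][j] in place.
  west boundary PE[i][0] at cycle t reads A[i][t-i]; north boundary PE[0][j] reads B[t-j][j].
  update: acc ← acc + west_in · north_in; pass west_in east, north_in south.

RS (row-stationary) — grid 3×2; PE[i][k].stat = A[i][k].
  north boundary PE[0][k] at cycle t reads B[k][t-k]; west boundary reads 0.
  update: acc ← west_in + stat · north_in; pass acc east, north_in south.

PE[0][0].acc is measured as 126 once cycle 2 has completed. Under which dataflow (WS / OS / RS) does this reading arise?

Under WS (2×2), PE[0][0]:
  @0  [0,0]  acc 63  |  →7  ↓63
  @1  [0,0]  acc 27  |  →3  ↓27
  @2  [0,0]  acc 54  |  →6  ↓54
Under OS (3×2), PE[0][0]:
  @0  [0,0]  acc 63  |  →7  ↓9
  @1  [0,0]  acc 126  |  →7  ↓9
  @2  [0,0]  acc 126  |  →0  ↓0
Under RS (3×2), PE[0][0]:
  @0  [0,0]  acc 63  |  →63  ↓9
  @1  [0,0]  acc 49  |  →49  ↓7
  @2  [0,0]  acc 0  |  →0  ↓0

dataflow = OS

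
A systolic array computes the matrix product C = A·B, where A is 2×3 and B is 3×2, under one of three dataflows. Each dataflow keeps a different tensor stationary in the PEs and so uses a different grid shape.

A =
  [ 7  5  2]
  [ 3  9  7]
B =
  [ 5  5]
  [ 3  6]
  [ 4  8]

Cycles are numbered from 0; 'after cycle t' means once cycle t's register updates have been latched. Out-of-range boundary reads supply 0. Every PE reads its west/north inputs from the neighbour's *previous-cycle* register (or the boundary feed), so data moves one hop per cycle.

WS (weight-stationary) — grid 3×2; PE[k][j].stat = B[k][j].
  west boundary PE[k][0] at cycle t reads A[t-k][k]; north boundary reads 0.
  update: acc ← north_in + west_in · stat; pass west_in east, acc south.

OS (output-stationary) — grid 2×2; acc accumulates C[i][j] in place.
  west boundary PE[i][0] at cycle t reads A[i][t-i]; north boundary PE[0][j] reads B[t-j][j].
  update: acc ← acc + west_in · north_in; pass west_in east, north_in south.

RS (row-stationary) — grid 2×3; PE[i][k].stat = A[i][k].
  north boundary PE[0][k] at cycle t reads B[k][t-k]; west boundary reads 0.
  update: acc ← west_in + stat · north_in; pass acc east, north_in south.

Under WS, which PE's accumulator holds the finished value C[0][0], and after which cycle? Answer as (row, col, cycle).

Under WS, C[0][0] lands at PE[2][0]:
  cycle 0: PE[2][0] → acc 0, east 0, south 0
  cycle 1: PE[2][0] → acc 0, east 0, south 0
  cycle 2: PE[2][0] → acc 58, east 2, south 58

(row, col, cycle) = (2, 0, 2)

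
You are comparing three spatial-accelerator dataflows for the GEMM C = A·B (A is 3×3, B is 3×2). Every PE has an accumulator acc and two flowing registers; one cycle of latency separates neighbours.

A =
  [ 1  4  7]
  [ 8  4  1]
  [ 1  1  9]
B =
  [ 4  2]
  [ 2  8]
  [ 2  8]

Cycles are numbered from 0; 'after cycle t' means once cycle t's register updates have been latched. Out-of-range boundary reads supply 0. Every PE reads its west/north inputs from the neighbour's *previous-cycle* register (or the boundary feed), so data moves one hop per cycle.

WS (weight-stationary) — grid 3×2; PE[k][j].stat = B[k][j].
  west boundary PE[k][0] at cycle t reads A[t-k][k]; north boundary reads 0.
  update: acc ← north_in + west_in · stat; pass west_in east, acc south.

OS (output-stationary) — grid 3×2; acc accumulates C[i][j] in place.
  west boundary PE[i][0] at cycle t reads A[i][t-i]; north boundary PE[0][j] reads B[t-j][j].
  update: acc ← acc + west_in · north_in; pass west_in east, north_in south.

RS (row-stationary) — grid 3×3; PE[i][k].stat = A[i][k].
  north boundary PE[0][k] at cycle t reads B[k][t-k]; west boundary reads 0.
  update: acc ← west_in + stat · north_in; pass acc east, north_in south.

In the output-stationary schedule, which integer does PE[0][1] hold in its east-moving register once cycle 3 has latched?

register = 7

Tracing OS — 3×2 array, target PE[0][1]:
  [0] (0,0) acc=4 (h:1 v:4)
  [0] (0,1) acc=0 (h:0 v:0)
  [1] (0,0) acc=12 (h:4 v:2)
  [1] (0,1) acc=2 (h:1 v:2)
  [2] (0,0) acc=26 (h:7 v:2)
  [2] (0,1) acc=34 (h:4 v:8)
  [3] (0,0) acc=26 (h:0 v:0)
  [3] (0,1) acc=90 (h:7 v:8)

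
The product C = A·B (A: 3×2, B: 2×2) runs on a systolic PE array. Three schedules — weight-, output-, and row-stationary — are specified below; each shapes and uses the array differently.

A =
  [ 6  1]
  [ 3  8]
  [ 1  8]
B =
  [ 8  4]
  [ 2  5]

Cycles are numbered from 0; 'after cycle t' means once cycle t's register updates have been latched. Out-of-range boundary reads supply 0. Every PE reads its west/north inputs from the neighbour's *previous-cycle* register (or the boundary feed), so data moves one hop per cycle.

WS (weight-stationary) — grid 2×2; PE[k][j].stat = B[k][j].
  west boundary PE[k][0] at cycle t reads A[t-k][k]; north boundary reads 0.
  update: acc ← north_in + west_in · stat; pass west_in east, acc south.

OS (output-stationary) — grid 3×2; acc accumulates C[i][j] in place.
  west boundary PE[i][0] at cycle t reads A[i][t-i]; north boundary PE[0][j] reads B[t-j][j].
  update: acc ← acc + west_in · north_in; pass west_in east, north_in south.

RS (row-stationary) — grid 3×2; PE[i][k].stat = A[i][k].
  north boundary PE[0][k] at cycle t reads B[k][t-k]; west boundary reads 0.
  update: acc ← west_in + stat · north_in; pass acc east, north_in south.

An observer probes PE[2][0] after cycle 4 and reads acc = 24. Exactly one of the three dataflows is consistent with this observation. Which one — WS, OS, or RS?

dataflow = OS

WS: PE[2][0] is outside its 2×2 grid.
— OS: 3×2; PE[2][0] trace:
  step 0 · PE2,0: acc=0; fwd→0 fwd↓0
  step 1 · PE2,0: acc=0; fwd→0 fwd↓0
  step 2 · PE2,0: acc=8; fwd→1 fwd↓8
  step 3 · PE2,0: acc=24; fwd→8 fwd↓2
  step 4 · PE2,0: acc=24; fwd→0 fwd↓0
— RS: 3×2; PE[2][0] trace:
  step 0 · PE2,0: acc=0; fwd→0 fwd↓0
  step 1 · PE2,0: acc=0; fwd→0 fwd↓0
  step 2 · PE2,0: acc=8; fwd→8 fwd↓8
  step 3 · PE2,0: acc=4; fwd→4 fwd↓4
  step 4 · PE2,0: acc=0; fwd→0 fwd↓0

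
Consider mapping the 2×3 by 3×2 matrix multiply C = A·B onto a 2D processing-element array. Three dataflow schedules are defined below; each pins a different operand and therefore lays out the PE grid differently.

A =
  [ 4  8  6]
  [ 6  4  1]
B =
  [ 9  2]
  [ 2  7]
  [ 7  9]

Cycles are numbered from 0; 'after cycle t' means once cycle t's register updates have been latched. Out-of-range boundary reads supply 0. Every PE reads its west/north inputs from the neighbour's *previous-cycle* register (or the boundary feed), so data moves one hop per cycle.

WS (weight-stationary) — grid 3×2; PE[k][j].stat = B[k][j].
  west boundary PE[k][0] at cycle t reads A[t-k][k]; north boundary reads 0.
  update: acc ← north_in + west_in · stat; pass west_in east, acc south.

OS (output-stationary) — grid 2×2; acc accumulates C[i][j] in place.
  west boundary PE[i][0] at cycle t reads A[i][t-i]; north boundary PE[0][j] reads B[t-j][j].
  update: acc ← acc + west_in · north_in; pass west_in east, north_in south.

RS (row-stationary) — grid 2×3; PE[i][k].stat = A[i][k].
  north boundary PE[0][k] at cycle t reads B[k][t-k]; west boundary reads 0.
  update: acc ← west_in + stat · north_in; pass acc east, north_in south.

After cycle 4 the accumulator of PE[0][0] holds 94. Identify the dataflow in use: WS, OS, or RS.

Under WS (3×2), PE[0][0]:
  c0 r0c0: 36 / 4 / 36
  c1 r0c0: 54 / 6 / 54
  c2 r0c0: 0 / 0 / 0
  c3 r0c0: 0 / 0 / 0
  c4 r0c0: 0 / 0 / 0
Under OS (2×2), PE[0][0]:
  c0 r0c0: 36 / 4 / 9
  c1 r0c0: 52 / 8 / 2
  c2 r0c0: 94 / 6 / 7
  c3 r0c0: 94 / 0 / 0
  c4 r0c0: 94 / 0 / 0
Under RS (2×3), PE[0][0]:
  c0 r0c0: 36 / 36 / 9
  c1 r0c0: 8 / 8 / 2
  c2 r0c0: 0 / 0 / 0
  c3 r0c0: 0 / 0 / 0
  c4 r0c0: 0 / 0 / 0

dataflow = OS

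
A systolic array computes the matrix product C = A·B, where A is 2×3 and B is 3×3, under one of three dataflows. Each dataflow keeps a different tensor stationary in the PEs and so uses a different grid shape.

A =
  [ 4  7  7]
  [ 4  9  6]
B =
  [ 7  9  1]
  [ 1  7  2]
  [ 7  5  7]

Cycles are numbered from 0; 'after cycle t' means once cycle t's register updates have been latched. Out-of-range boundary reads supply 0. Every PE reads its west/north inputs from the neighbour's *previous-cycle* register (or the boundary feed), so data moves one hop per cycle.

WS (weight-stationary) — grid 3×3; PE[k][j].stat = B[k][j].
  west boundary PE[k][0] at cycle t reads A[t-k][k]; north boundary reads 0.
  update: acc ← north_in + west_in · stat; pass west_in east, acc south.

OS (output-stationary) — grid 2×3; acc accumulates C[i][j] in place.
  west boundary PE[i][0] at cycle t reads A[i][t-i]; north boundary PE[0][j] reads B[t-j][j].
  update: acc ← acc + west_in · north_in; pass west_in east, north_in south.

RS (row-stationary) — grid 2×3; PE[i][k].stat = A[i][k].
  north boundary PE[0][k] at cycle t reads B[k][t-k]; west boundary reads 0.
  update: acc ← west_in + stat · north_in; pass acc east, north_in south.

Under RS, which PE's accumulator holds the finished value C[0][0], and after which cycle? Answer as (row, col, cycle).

(row, col, cycle) = (0, 2, 2)

RS — PE[0][2] is where C[0][0] collects:
  c0 r0c2: 0 / 0 / 0
  c1 r0c2: 0 / 0 / 0
  c2 r0c2: 84 / 84 / 7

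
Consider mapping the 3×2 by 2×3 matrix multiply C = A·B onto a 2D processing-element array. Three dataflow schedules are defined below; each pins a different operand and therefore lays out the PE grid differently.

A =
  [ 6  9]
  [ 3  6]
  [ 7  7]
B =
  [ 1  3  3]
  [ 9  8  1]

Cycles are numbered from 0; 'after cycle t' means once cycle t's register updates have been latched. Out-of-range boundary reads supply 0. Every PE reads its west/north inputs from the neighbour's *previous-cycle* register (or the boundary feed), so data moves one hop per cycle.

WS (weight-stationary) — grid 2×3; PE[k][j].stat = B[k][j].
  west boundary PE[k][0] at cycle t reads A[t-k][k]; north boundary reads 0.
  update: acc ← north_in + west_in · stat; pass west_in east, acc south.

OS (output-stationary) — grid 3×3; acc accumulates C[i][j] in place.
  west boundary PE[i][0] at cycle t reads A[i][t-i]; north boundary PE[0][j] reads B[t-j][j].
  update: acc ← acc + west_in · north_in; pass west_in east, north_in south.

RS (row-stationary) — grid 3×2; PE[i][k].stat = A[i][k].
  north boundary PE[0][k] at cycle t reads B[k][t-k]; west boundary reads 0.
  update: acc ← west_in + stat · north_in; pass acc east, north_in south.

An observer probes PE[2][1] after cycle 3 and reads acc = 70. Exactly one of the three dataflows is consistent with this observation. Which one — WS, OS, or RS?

dataflow = RS

— WS: 2×3 array has no PE[2][1].
— OS: 3×3; PE[2][1] trace:
  step 0 · PE2,1: acc=0; fwd→0 fwd↓0
  step 1 · PE2,1: acc=0; fwd→0 fwd↓0
  step 2 · PE2,1: acc=0; fwd→0 fwd↓0
  step 3 · PE2,1: acc=21; fwd→7 fwd↓3
— RS: 3×2; PE[2][1] trace:
  step 0 · PE2,1: acc=0; fwd→0 fwd↓0
  step 1 · PE2,1: acc=0; fwd→0 fwd↓0
  step 2 · PE2,1: acc=0; fwd→0 fwd↓0
  step 3 · PE2,1: acc=70; fwd→70 fwd↓9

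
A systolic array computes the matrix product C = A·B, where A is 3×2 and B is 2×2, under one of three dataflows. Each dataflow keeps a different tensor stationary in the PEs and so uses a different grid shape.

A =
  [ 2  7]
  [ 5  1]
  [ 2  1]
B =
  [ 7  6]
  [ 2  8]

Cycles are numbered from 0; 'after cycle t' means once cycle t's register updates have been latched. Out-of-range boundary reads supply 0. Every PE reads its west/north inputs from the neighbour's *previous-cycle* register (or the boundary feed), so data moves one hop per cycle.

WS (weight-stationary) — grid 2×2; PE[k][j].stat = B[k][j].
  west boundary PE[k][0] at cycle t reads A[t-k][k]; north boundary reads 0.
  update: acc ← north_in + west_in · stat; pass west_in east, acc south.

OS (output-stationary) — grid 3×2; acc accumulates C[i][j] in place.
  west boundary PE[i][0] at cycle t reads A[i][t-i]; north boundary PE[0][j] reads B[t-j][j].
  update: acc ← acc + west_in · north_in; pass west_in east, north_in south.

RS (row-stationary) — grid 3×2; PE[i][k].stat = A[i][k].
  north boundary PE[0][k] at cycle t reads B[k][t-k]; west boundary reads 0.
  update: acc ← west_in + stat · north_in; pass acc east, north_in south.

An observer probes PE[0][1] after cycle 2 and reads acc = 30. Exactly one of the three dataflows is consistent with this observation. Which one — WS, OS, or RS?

WS [2×2] PE[0][1] across cycles:
  step 0 · PE0,1: acc=0; fwd→0 fwd↓0
  step 1 · PE0,1: acc=12; fwd→2 fwd↓12
  step 2 · PE0,1: acc=30; fwd→5 fwd↓30
OS [3×2] PE[0][1] across cycles:
  step 0 · PE0,1: acc=0; fwd→0 fwd↓0
  step 1 · PE0,1: acc=12; fwd→2 fwd↓6
  step 2 · PE0,1: acc=68; fwd→7 fwd↓8
RS [3×2] PE[0][1] across cycles:
  step 0 · PE0,1: acc=0; fwd→0 fwd↓0
  step 1 · PE0,1: acc=28; fwd→28 fwd↓2
  step 2 · PE0,1: acc=68; fwd→68 fwd↓8

dataflow = WS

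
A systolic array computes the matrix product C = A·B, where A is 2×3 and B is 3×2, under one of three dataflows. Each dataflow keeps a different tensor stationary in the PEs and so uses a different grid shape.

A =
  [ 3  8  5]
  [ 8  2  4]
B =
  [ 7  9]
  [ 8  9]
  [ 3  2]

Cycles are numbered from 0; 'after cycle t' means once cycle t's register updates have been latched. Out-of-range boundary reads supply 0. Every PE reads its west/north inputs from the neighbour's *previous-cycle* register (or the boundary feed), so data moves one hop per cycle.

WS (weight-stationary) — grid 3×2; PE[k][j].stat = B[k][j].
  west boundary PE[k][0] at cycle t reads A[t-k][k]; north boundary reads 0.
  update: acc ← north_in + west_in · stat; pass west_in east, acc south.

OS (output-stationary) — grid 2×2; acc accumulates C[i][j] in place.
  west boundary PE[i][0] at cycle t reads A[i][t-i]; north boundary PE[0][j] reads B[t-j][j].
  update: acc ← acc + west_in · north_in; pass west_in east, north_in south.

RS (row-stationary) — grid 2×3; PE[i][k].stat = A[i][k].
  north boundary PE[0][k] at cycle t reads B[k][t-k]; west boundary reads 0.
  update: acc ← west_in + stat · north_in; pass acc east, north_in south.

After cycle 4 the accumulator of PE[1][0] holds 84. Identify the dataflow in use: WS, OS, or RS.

dataflow = OS

WS (3×2 grid), PE[1][0]:
  c0 r1c0: 0 / 0 / 0
  c1 r1c0: 85 / 8 / 85
  c2 r1c0: 72 / 2 / 72
  c3 r1c0: 0 / 0 / 0
  c4 r1c0: 0 / 0 / 0
OS (2×2 grid), PE[1][0]:
  c0 r1c0: 0 / 0 / 0
  c1 r1c0: 56 / 8 / 7
  c2 r1c0: 72 / 2 / 8
  c3 r1c0: 84 / 4 / 3
  c4 r1c0: 84 / 0 / 0
RS (2×3 grid), PE[1][0]:
  c0 r1c0: 0 / 0 / 0
  c1 r1c0: 56 / 56 / 7
  c2 r1c0: 72 / 72 / 9
  c3 r1c0: 0 / 0 / 0
  c4 r1c0: 0 / 0 / 0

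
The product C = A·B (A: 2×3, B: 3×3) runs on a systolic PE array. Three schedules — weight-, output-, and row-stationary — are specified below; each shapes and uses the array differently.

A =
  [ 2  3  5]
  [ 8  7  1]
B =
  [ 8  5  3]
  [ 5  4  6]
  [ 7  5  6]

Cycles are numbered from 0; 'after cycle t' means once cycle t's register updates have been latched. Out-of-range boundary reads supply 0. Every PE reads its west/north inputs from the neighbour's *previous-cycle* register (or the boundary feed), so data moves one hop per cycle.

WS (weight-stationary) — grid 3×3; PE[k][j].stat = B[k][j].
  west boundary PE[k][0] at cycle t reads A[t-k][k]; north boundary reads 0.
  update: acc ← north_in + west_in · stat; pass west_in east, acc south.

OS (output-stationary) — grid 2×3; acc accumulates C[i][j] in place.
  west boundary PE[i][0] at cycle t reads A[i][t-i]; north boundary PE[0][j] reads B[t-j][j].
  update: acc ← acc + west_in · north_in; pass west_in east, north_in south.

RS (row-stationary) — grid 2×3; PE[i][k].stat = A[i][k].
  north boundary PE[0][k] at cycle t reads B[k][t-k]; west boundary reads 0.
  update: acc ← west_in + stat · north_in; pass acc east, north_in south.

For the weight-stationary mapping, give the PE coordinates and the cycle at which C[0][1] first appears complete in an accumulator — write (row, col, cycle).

(row, col, cycle) = (2, 1, 3)

WS — PE[2][1] is where C[0][1] collects:
  after 0 — PE[2][1] acc=0, pass-E 0, pass-S 0
  after 1 — PE[2][1] acc=0, pass-E 0, pass-S 0
  after 2 — PE[2][1] acc=0, pass-E 0, pass-S 0
  after 3 — PE[2][1] acc=47, pass-E 5, pass-S 47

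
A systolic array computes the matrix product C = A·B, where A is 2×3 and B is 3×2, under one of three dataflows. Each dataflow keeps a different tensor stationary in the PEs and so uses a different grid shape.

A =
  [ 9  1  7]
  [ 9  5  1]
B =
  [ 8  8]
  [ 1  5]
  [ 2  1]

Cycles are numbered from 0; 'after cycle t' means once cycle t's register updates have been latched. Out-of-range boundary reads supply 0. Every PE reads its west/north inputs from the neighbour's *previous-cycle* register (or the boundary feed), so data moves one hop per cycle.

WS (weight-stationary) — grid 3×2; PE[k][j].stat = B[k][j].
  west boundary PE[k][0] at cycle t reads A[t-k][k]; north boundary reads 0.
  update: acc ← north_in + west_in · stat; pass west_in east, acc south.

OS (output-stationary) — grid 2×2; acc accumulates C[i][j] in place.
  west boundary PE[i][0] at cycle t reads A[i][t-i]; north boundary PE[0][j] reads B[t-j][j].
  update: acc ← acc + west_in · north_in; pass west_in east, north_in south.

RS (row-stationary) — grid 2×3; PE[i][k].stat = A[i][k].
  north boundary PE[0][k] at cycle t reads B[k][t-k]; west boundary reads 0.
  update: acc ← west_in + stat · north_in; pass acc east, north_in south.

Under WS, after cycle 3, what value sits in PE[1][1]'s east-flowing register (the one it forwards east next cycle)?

WS on a 3×2 grid — tracing PE[1][1] and its feeders:
  step 0 · PE0,1: acc=0; fwd→0 fwd↓0
  step 0 · PE1,0: acc=0; fwd→0 fwd↓0
  step 0 · PE1,1: acc=0; fwd→0 fwd↓0
  step 1 · PE0,1: acc=72; fwd→9 fwd↓72
  step 1 · PE1,0: acc=73; fwd→1 fwd↓73
  step 1 · PE1,1: acc=0; fwd→0 fwd↓0
  step 2 · PE0,1: acc=72; fwd→9 fwd↓72
  step 2 · PE1,0: acc=77; fwd→5 fwd↓77
  step 2 · PE1,1: acc=77; fwd→1 fwd↓77
  step 3 · PE0,1: acc=0; fwd→0 fwd↓0
  step 3 · PE1,0: acc=0; fwd→0 fwd↓0
  step 3 · PE1,1: acc=97; fwd→5 fwd↓97

register = 5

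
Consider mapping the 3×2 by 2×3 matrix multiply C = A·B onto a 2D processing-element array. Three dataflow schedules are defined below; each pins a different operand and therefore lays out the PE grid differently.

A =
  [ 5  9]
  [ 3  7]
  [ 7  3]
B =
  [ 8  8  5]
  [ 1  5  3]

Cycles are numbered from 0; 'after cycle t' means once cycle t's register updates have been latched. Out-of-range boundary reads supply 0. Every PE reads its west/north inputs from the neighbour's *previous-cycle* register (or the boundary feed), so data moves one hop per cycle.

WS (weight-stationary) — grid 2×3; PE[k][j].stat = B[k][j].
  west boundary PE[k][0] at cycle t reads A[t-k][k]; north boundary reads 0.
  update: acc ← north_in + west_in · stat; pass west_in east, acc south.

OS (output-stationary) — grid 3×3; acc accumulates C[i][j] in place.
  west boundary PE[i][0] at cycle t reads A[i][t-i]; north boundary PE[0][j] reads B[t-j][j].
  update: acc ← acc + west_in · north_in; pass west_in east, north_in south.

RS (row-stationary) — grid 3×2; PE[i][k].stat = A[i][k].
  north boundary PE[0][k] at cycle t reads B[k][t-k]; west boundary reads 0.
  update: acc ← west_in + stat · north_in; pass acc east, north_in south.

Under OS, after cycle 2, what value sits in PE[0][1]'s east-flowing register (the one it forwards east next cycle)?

register = 9

Tracing OS — 3×3 array, target PE[0][1]:
  [0] (0,0) acc=40 (h:5 v:8)
  [0] (0,1) acc=0 (h:0 v:0)
  [1] (0,0) acc=49 (h:9 v:1)
  [1] (0,1) acc=40 (h:5 v:8)
  [2] (0,0) acc=49 (h:0 v:0)
  [2] (0,1) acc=85 (h:9 v:5)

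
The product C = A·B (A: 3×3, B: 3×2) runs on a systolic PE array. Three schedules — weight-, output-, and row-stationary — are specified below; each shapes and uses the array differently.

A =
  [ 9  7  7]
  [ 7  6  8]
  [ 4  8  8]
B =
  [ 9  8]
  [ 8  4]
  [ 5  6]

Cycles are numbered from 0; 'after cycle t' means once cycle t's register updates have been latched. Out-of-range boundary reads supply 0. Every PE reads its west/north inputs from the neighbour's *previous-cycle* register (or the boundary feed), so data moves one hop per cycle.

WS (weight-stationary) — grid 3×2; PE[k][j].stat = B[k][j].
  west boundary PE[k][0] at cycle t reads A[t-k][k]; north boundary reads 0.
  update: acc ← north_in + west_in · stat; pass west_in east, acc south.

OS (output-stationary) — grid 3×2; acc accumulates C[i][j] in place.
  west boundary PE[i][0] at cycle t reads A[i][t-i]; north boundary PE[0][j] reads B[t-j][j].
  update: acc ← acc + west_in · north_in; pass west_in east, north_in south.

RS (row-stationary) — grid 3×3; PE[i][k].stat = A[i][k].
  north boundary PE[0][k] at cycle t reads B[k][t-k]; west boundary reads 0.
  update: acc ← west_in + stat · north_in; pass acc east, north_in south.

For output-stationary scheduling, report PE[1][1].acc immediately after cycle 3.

PE[1][1].acc = 80

Tracing OS — 3×2 array, target PE[1][1]:
  step 0 · PE0,1: acc=0; fwd→0 fwd↓0
  step 0 · PE1,0: acc=0; fwd→0 fwd↓0
  step 0 · PE1,1: acc=0; fwd→0 fwd↓0
  step 1 · PE0,1: acc=72; fwd→9 fwd↓8
  step 1 · PE1,0: acc=63; fwd→7 fwd↓9
  step 1 · PE1,1: acc=0; fwd→0 fwd↓0
  step 2 · PE0,1: acc=100; fwd→7 fwd↓4
  step 2 · PE1,0: acc=111; fwd→6 fwd↓8
  step 2 · PE1,1: acc=56; fwd→7 fwd↓8
  step 3 · PE0,1: acc=142; fwd→7 fwd↓6
  step 3 · PE1,0: acc=151; fwd→8 fwd↓5
  step 3 · PE1,1: acc=80; fwd→6 fwd↓4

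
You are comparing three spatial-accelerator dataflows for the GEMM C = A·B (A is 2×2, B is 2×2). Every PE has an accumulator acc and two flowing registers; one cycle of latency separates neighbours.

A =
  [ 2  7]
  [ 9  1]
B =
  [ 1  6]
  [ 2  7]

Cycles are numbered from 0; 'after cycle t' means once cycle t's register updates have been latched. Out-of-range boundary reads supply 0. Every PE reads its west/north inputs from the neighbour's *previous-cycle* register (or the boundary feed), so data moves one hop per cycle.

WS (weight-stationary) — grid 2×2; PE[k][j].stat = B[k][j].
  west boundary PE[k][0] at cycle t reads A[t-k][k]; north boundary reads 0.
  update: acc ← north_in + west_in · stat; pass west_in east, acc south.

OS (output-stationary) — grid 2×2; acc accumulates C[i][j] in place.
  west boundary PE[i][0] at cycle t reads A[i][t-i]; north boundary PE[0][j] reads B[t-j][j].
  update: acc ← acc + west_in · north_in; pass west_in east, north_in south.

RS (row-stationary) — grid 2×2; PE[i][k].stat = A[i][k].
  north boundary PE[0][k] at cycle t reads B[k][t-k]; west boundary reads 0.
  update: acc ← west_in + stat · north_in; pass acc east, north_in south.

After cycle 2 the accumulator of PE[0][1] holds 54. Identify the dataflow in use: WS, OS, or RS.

Under WS (2×2), PE[0][1]:
  t=0 PE[0][1]: acc=0 h=0 v=0
  t=1 PE[0][1]: acc=12 h=2 v=12
  t=2 PE[0][1]: acc=54 h=9 v=54
Under OS (2×2), PE[0][1]:
  t=0 PE[0][1]: acc=0 h=0 v=0
  t=1 PE[0][1]: acc=12 h=2 v=6
  t=2 PE[0][1]: acc=61 h=7 v=7
Under RS (2×2), PE[0][1]:
  t=0 PE[0][1]: acc=0 h=0 v=0
  t=1 PE[0][1]: acc=16 h=16 v=2
  t=2 PE[0][1]: acc=61 h=61 v=7

dataflow = WS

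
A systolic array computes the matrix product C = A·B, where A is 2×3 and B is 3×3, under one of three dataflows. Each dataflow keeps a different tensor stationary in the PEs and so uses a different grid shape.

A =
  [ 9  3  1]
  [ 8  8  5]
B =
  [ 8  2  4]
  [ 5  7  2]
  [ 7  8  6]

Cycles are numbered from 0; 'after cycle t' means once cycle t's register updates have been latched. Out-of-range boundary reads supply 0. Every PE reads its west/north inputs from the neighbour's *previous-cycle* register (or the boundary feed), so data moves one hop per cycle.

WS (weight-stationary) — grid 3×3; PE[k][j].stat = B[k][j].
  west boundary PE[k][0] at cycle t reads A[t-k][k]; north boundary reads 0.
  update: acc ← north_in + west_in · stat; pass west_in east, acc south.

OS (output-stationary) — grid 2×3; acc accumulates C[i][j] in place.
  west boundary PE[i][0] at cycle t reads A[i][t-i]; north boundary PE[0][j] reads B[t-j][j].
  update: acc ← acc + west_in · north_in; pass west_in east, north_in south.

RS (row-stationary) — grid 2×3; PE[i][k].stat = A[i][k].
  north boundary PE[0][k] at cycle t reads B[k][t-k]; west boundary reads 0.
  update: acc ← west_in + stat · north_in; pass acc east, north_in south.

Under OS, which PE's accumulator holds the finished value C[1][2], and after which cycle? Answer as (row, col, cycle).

(row, col, cycle) = (1, 2, 5)

Under OS, C[1][2] lands at PE[1][2]:
  t=0 PE[1][2]: acc=0 h=0 v=0
  t=1 PE[1][2]: acc=0 h=0 v=0
  t=2 PE[1][2]: acc=0 h=0 v=0
  t=3 PE[1][2]: acc=32 h=8 v=4
  t=4 PE[1][2]: acc=48 h=8 v=2
  t=5 PE[1][2]: acc=78 h=5 v=6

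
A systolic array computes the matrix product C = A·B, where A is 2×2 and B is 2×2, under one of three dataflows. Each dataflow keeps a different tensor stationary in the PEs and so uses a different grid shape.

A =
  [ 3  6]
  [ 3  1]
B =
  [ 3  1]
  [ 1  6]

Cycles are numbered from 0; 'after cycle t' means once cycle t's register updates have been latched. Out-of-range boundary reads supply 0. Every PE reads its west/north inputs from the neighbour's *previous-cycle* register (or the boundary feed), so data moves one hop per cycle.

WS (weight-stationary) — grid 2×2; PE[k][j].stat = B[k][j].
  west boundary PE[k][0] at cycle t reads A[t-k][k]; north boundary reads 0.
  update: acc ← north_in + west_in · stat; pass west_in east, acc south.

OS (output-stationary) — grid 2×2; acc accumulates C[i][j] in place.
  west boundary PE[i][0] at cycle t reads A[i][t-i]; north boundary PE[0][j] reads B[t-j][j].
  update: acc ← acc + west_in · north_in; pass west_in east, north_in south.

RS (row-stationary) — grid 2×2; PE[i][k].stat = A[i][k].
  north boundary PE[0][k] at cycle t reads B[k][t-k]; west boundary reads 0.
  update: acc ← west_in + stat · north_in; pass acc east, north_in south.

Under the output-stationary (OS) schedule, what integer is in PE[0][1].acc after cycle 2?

OS on a 2×2 grid — tracing PE[0][1] and its feeders:
  c0 r0c0: 9 / 3 / 3
  c0 r0c1: 0 / 0 / 0
  c1 r0c0: 15 / 6 / 1
  c1 r0c1: 3 / 3 / 1
  c2 r0c0: 15 / 0 / 0
  c2 r0c1: 39 / 6 / 6

PE[0][1].acc = 39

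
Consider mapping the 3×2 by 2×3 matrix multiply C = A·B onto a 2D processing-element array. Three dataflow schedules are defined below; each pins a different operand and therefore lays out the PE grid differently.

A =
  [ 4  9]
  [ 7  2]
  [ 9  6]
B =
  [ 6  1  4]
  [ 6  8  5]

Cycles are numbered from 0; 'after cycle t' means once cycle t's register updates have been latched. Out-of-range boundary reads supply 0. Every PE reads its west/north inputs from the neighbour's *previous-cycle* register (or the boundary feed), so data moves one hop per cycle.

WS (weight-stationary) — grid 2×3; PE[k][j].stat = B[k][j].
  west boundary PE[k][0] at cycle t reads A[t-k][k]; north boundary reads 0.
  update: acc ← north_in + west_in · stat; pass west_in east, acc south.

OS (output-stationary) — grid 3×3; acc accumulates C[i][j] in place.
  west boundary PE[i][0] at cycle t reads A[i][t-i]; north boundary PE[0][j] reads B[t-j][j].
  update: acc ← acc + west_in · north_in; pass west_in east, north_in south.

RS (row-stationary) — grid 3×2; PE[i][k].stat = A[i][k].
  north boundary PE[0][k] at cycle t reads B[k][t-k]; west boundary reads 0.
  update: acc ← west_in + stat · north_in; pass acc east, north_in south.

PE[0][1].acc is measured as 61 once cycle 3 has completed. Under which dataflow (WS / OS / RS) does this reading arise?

dataflow = RS

Under WS (2×3), PE[0][1]:
  cycle 0: PE[0][1] → acc 0, east 0, south 0
  cycle 1: PE[0][1] → acc 4, east 4, south 4
  cycle 2: PE[0][1] → acc 7, east 7, south 7
  cycle 3: PE[0][1] → acc 9, east 9, south 9
Under OS (3×3), PE[0][1]:
  cycle 0: PE[0][1] → acc 0, east 0, south 0
  cycle 1: PE[0][1] → acc 4, east 4, south 1
  cycle 2: PE[0][1] → acc 76, east 9, south 8
  cycle 3: PE[0][1] → acc 76, east 0, south 0
Under RS (3×2), PE[0][1]:
  cycle 0: PE[0][1] → acc 0, east 0, south 0
  cycle 1: PE[0][1] → acc 78, east 78, south 6
  cycle 2: PE[0][1] → acc 76, east 76, south 8
  cycle 3: PE[0][1] → acc 61, east 61, south 5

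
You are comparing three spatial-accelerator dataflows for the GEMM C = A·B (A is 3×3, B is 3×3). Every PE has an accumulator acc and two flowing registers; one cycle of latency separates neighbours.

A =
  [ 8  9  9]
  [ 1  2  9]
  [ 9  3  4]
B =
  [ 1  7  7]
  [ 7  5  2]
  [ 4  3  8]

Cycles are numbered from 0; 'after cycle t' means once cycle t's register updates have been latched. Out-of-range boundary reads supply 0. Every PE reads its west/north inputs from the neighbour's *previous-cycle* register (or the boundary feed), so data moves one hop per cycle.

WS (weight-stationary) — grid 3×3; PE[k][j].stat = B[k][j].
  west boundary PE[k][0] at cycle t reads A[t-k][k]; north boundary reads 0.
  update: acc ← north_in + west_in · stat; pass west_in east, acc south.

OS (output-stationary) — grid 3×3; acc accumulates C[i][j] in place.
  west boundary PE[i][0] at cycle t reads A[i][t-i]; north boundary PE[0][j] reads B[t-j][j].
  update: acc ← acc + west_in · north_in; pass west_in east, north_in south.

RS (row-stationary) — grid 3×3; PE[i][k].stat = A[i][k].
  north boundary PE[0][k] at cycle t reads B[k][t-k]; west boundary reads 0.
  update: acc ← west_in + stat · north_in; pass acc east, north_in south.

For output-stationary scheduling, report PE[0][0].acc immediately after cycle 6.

OS (3×3). Following PE[0][0] plus its west/north inputs:
  c0 r0c0: 8 / 8 / 1
  c1 r0c0: 71 / 9 / 7
  c2 r0c0: 107 / 9 / 4
  c3 r0c0: 107 / 0 / 0
  c4 r0c0: 107 / 0 / 0
  c5 r0c0: 107 / 0 / 0
  c6 r0c0: 107 / 0 / 0

PE[0][0].acc = 107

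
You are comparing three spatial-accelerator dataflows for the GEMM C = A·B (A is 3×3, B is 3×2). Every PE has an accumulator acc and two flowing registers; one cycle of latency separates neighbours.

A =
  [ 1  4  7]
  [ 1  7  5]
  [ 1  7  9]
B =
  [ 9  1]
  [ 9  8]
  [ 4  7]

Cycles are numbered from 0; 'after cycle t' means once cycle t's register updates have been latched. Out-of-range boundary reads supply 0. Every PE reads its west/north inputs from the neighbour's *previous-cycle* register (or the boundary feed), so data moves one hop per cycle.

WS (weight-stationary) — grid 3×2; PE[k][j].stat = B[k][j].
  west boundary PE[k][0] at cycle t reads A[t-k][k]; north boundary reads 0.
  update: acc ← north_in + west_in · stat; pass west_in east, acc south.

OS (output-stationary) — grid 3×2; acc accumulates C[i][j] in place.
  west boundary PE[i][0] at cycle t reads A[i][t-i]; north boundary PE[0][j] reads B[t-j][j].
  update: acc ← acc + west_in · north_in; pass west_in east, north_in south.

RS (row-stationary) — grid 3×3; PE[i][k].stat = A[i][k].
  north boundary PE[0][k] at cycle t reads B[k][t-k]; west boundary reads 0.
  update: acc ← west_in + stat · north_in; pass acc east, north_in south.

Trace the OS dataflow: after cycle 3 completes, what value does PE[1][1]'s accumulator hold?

OS (3×2). Following PE[1][1] plus its west/north inputs:
  t=0 PE[0][1]: acc=0 h=0 v=0
  t=0 PE[1][0]: acc=0 h=0 v=0
  t=0 PE[1][1]: acc=0 h=0 v=0
  t=1 PE[0][1]: acc=1 h=1 v=1
  t=1 PE[1][0]: acc=9 h=1 v=9
  t=1 PE[1][1]: acc=0 h=0 v=0
  t=2 PE[0][1]: acc=33 h=4 v=8
  t=2 PE[1][0]: acc=72 h=7 v=9
  t=2 PE[1][1]: acc=1 h=1 v=1
  t=3 PE[0][1]: acc=82 h=7 v=7
  t=3 PE[1][0]: acc=92 h=5 v=4
  t=3 PE[1][1]: acc=57 h=7 v=8

PE[1][1].acc = 57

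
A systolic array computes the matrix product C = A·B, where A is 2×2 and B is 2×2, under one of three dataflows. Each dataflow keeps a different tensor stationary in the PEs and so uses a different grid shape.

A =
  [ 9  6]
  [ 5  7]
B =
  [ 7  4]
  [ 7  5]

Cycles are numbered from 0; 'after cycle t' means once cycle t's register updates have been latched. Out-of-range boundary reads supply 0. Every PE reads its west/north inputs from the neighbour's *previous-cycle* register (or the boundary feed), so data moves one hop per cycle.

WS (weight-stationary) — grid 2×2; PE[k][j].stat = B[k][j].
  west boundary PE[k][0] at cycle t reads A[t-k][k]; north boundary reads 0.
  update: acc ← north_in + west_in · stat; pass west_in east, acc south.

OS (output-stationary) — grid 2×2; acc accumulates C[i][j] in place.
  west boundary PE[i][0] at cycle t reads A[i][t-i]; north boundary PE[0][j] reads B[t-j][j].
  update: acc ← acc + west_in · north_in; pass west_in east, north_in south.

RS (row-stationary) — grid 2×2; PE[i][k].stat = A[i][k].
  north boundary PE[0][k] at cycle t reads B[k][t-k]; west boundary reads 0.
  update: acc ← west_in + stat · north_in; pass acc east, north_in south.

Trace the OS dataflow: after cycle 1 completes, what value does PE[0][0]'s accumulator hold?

OS 2×2: PE[0][0] cycle-by-cycle (with neighbour feeds):
  t=0 PE[0][0]: acc=63 h=9 v=7
  t=1 PE[0][0]: acc=105 h=6 v=7

PE[0][0].acc = 105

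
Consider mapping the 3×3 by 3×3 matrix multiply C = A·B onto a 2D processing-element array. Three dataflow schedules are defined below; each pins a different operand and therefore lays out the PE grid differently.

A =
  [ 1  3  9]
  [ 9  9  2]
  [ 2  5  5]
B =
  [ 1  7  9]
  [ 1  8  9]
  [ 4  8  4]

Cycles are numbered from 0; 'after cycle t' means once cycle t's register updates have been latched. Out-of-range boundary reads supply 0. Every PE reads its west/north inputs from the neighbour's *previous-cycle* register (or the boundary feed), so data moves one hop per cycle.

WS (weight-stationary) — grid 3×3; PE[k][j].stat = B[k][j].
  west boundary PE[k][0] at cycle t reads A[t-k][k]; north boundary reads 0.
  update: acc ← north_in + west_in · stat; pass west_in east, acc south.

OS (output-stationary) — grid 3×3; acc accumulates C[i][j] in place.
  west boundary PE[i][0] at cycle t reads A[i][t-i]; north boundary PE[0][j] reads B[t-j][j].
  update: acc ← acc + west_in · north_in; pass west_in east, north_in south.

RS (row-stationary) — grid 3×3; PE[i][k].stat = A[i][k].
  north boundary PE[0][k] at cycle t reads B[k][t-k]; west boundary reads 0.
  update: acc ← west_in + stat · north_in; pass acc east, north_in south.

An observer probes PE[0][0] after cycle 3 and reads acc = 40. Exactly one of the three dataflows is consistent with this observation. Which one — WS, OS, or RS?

dataflow = OS

— WS: 3×3; PE[0][0] trace:
  step 0 · PE0,0: acc=1; fwd→1 fwd↓1
  step 1 · PE0,0: acc=9; fwd→9 fwd↓9
  step 2 · PE0,0: acc=2; fwd→2 fwd↓2
  step 3 · PE0,0: acc=0; fwd→0 fwd↓0
— OS: 3×3; PE[0][0] trace:
  step 0 · PE0,0: acc=1; fwd→1 fwd↓1
  step 1 · PE0,0: acc=4; fwd→3 fwd↓1
  step 2 · PE0,0: acc=40; fwd→9 fwd↓4
  step 3 · PE0,0: acc=40; fwd→0 fwd↓0
— RS: 3×3; PE[0][0] trace:
  step 0 · PE0,0: acc=1; fwd→1 fwd↓1
  step 1 · PE0,0: acc=7; fwd→7 fwd↓7
  step 2 · PE0,0: acc=9; fwd→9 fwd↓9
  step 3 · PE0,0: acc=0; fwd→0 fwd↓0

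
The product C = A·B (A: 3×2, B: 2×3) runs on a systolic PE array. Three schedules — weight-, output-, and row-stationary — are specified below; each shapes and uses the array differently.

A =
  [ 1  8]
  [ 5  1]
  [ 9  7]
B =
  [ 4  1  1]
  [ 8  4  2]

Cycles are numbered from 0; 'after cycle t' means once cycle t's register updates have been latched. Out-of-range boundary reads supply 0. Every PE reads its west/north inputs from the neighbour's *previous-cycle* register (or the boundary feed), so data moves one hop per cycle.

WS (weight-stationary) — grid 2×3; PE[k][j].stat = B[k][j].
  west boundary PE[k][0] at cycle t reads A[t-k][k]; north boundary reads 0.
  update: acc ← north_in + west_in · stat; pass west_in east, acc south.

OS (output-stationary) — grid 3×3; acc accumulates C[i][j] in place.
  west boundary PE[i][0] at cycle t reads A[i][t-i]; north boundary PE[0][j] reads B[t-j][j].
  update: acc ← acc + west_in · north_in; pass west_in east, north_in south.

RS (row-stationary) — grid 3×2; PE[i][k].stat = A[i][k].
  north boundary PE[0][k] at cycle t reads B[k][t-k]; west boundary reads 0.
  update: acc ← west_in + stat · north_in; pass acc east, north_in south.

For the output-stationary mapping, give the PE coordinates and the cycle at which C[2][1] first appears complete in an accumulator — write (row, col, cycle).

OS — PE[2][1] is where C[2][1] collects:
  after 0 — PE[2][1] acc=0, pass-E 0, pass-S 0
  after 1 — PE[2][1] acc=0, pass-E 0, pass-S 0
  after 2 — PE[2][1] acc=0, pass-E 0, pass-S 0
  after 3 — PE[2][1] acc=9, pass-E 9, pass-S 1
  after 4 — PE[2][1] acc=37, pass-E 7, pass-S 4

(row, col, cycle) = (2, 1, 4)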